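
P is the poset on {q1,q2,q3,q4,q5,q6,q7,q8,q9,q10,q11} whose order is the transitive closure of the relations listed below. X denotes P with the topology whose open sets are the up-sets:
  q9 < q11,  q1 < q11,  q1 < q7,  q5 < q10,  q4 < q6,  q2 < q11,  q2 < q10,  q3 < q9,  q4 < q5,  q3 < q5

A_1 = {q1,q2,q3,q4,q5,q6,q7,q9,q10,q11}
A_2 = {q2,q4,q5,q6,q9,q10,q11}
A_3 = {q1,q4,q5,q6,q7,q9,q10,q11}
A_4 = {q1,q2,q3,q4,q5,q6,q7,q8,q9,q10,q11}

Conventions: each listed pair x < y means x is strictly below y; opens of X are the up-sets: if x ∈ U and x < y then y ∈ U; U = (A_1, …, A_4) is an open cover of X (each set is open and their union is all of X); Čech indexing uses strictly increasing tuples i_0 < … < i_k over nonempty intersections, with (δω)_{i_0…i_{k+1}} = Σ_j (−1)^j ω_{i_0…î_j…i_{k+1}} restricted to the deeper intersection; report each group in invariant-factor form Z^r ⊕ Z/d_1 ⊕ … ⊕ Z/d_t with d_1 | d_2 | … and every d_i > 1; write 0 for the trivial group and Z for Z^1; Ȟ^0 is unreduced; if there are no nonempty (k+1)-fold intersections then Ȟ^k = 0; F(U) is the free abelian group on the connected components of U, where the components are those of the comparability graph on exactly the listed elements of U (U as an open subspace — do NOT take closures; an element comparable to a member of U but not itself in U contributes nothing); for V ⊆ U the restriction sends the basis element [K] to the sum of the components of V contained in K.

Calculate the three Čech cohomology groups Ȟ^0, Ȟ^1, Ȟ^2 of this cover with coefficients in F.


Ȟ^0(U;F) ≅ Z^2, Ȟ^1(U;F) ≅ 0 and Ȟ^2(U;F) ≅ 0

nonempty overlaps:
  A12={q2,q4,q5,q6,q9,q10,q11} A13={q1,q4,q5,q6,q7,q9,q10,q11} A14={q1,q2,q3,q4,q5,q6,q7,q9,q10,q11} A23={q4,q5,q6,q9,q10,q11} A24={q2,q4,q5,q6,q9,q10,q11} A34={q1,q4,q5,q6,q7,q9,q10,q11}
  A123={q4,q5,q6,q9,q10,q11} A124={q2,q4,q5,q6,q9,q10,q11} A134={q1,q4,q5,q6,q7,q9,q10,q11} A234={q4,q5,q6,q9,q10,q11}
  A1234={q4,q5,q6,q9,q10,q11}
components per intersection:
  A1: {q1,q2,q3,q4,q5,q6,q7,q9,q10,q11}
  A2: {q2,q4,q5,q6,q9,q10,q11}
  A3: {q1,q7,q9,q11} {q4,q5,q6,q10}
  A4: {q1,q2,q3,q4,q5,q6,q7,q9,q10,q11} {q8}
  A12: {q2,q4,q5,q6,q9,q10,q11}
  A13: {q1,q7,q9,q11} {q4,q5,q6,q10}
  A14: {q1,q2,q3,q4,q5,q6,q7,q9,q10,q11}
  A23: {q4,q5,q6,q10} {q9,q11}
  A24: {q2,q4,q5,q6,q9,q10,q11}
  A34: {q1,q7,q9,q11} {q4,q5,q6,q10}
  A123: {q4,q5,q6,q10} {q9,q11}
  A124: {q2,q4,q5,q6,q9,q10,q11}
  A134: {q1,q7,q9,q11} {q4,q5,q6,q10}
  A234: {q4,q5,q6,q10} {q9,q11}
  A1234: {q4,q5,q6,q10} {q9,q11}
C dims 6,9,7,2; δ0: rk 4, SNF 1^4; δ1: rk 5, SNF 1^5; δ2: rk 2, SNF 1^2
degree 0: 6−4−0 = 2 → Ȟ^0 ≅ Z^2
degree 1: 9−5−4 = 0 → Ȟ^1 ≅ 0
degree 2: 7−2−5 = 0 → Ȟ^2 ≅ 0


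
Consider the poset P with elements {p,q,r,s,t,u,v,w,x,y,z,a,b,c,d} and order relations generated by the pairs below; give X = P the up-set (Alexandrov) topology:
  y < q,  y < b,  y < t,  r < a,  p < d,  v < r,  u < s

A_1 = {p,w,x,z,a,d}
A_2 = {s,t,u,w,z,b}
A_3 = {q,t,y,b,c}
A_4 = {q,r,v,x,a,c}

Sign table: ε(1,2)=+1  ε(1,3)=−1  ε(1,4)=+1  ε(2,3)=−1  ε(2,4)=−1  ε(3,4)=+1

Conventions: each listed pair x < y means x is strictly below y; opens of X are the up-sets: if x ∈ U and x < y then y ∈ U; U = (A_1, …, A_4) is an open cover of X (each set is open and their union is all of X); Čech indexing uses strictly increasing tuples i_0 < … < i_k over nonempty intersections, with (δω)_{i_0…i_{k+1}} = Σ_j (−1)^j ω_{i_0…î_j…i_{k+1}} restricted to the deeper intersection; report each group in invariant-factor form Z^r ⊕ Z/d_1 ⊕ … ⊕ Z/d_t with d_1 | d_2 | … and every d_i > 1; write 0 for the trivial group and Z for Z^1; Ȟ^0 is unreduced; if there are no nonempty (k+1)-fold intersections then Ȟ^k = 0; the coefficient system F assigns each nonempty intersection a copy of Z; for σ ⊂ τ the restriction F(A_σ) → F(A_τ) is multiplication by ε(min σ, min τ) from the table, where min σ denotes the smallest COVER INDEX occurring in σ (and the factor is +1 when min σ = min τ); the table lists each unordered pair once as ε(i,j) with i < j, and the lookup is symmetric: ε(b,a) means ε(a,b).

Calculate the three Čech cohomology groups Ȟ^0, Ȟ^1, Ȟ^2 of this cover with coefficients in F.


Ȟ^0 = 0; Ȟ^1 = Z/2; Ȟ^2 = 0

nerve simplices:
  A12={w,z} A14={x,a} A23={t,b} A34={q,c}
C dims 4,4; δ0: rk 4, SNF 1^3·2
degree 0: 4−4−0 = 0 → Ȟ^0 ≅ 0
degree 1: 4−0−4 = 0 plus torsion [2] → Ȟ^1 ≅ Z/2
degree 2: 0−0−0 = 0 → Ȟ^2 ≅ 0


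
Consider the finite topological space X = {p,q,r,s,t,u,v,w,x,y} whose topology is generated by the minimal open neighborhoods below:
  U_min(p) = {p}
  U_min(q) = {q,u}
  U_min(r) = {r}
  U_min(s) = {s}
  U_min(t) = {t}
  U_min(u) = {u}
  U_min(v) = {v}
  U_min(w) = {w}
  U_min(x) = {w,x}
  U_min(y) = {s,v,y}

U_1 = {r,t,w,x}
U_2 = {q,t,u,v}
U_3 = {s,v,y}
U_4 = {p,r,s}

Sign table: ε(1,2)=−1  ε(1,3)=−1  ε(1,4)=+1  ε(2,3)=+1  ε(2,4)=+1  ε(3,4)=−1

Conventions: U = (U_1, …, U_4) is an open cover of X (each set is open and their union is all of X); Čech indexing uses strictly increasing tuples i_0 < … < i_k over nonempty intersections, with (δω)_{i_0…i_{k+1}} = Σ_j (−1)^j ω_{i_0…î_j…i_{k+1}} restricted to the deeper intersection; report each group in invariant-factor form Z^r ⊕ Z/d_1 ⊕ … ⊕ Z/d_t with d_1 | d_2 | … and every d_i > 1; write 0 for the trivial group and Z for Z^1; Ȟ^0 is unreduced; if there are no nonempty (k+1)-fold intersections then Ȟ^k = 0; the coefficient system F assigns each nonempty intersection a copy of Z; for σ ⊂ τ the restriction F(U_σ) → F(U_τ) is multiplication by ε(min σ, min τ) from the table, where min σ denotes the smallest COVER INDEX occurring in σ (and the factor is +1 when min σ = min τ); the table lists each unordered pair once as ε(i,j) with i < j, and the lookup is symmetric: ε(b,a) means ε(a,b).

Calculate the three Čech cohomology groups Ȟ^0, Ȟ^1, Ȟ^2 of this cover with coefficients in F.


cover nerve:
  U12={t} U14={r} U23={v} U34={s}
C dims 4,4; δ0: rk 3, SNF 1^3
Ȟ^0: (4−3)−0=1 ⇒ Z
Ȟ^1: (4−0)−3=1 ⇒ Z
Ȟ^2: (0−0)−0=0 ⇒ 0

Ȟ^0 ≅ Z; Ȟ^1 ≅ Z; Ȟ^2 ≅ 0


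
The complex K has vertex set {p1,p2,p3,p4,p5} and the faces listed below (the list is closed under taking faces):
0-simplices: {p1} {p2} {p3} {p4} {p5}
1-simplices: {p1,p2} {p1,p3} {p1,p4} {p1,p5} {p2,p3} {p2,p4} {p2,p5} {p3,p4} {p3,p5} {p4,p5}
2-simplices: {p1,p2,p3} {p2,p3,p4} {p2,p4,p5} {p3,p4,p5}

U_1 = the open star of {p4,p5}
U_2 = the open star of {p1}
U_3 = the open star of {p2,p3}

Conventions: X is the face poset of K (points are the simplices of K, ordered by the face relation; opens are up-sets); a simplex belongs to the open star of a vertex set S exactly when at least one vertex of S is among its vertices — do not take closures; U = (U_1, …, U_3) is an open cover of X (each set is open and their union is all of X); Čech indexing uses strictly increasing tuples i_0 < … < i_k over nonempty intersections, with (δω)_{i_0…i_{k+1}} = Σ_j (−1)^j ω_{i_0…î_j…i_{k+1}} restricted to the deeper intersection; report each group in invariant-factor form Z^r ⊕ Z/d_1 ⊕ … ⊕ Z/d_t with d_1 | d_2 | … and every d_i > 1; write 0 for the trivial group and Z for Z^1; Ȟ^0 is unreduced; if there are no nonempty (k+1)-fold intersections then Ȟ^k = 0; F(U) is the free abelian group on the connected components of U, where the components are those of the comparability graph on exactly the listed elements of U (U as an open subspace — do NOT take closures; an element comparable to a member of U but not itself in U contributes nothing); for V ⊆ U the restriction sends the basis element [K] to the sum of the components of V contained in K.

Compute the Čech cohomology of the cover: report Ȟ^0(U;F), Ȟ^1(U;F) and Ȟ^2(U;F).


Ȟ^0 ≅ Z,  Ȟ^1 ≅ Z^2,  Ȟ^2 ≅ 0

nerve simplices:
  U1={{p4},{p5},{p1,p4},{p1,p5},{p2,p4},{p2,p5},{p3,p4},{p3,p5},{p4,p5},{p2,p3,p4},{p2,p4,p5},{p3,p4,p5}} U2={{p1},{p1,p2},{p1,p3},{p1,p4},{p1,p5},{p1,p2,p3}} U3={{p2},{p3},{p1,p2},{p1,p3},{p2,p3},{p2,p4},{p2,p5},{p3,p4},{p3,p5},{p1,p2,p3},{p2,p3,p4},{p2,p4,p5},{p3,p4,p5}}
  U12={{p1,p4},{p1,p5}} U13={{p2,p4},{p2,p5},{p3,p4},{p3,p5},{p2,p3,p4},{p2,p4,p5},{p3,p4,p5}} U23={{p1,p2},{p1,p3},{p1,p2,p3}}
components per intersection:
  U1: {{p4},{p5},{p1,p4},{p1,p5},{p2,p4},{p2,p5},{p3,p4},{p3,p5},{p4,p5},{p2,p3,p4},{p2,p4,p5},{p3,p4,p5}}
  U2: {{p1},{p1,p2},{p1,p3},{p1,p4},{p1,p5},{p1,p2,p3}}
  U3: {{p2},{p3},{p1,p2},{p1,p3},{p2,p3},{p2,p4},{p2,p5},{p3,p4},{p3,p5},{p1,p2,p3},{p2,p3,p4},{p2,p4,p5},{p3,p4,p5}}
  U12: {{p1,p4}} {{p1,p5}}
  U13: {{p2,p4},{p2,p5},{p3,p4},{p3,p5},{p2,p3,p4},{p2,p4,p5},{p3,p4,p5}}
  U23: {{p1,p2},{p1,p3},{p1,p2,p3}}
C dims 3,4; δ0: rk 2, SNF 1^2
degree 0: 3−2−0 = 1 → Ȟ^0 ≅ Z
degree 1: 4−0−2 = 2 → Ȟ^1 ≅ Z^2
degree 2: 0−0−0 = 0 → Ȟ^2 ≅ 0


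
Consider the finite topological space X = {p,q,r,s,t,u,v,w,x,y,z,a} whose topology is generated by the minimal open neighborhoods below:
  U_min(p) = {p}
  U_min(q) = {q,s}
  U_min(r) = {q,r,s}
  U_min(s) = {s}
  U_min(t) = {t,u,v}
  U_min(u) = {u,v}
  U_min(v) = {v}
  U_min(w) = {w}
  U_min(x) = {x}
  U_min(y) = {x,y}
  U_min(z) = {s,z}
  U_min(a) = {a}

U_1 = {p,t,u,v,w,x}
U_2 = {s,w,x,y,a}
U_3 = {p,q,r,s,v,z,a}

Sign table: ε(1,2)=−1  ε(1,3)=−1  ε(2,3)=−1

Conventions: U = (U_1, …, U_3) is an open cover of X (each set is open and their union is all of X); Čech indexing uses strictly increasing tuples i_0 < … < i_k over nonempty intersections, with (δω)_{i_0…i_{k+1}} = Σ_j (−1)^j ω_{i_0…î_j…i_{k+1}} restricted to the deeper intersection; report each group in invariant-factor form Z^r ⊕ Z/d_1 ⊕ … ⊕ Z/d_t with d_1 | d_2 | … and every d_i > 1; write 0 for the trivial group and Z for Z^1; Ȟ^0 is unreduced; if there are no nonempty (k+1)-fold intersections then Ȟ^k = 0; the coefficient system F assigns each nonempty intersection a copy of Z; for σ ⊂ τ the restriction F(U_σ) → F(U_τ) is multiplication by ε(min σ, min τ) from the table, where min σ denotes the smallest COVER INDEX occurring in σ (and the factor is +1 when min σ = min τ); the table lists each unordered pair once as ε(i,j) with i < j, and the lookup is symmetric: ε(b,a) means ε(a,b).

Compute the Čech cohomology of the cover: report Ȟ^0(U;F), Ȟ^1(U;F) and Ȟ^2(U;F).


nerve simplices:
  U12={w,x} U13={p,v} U23={s,a}
C dims 3,3; δ0: rk 3, SNF 1^2·2
degree 0: 3−3−0 = 0 → Ȟ^0 ≅ 0
degree 1: 3−0−3 = 0 plus torsion [2] → Ȟ^1 ≅ Z/2
degree 2: 0−0−0 = 0 → Ȟ^2 ≅ 0

Ȟ^0(U;F) ≅ 0, Ȟ^1(U;F) ≅ Z/2 and Ȟ^2(U;F) ≅ 0


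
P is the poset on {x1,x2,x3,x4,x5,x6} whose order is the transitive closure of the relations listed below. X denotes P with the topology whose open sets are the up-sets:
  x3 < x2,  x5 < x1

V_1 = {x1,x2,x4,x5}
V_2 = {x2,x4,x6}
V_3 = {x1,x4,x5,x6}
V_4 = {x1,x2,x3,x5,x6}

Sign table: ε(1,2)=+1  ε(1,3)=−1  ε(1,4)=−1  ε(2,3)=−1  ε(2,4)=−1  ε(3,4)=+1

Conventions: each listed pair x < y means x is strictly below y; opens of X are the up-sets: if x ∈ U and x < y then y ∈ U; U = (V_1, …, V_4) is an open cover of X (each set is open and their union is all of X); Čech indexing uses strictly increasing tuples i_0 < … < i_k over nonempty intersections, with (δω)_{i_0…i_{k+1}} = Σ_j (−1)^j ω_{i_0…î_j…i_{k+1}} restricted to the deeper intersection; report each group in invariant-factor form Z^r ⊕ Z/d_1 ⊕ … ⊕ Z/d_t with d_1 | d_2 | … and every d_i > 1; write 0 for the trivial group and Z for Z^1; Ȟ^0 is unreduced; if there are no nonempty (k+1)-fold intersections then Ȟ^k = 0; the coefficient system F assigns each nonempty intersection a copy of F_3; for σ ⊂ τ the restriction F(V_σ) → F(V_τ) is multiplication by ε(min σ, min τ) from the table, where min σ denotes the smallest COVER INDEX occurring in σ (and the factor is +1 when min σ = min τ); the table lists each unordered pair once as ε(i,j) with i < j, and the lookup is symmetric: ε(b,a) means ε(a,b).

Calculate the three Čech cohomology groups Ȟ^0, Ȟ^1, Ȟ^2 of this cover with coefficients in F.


Ȟ^0 ≅ Z/3, Ȟ^1 ≅ 0 and Ȟ^2 ≅ Z/3

nonempty overlaps:
  V12={x2,x4} V13={x1,x4,x5} V14={x1,x2,x5} V23={x4,x6} V24={x2,x6} V34={x1,x5,x6}
  V123={x4} V124={x2} V134={x1,x5} V234={x6}
C dims 4,6,4; δ0: rk_F3 3; δ1: rk_F3 3
degree 0: 4−3−0 = 1 → Ȟ^0 ≅ Z/3
degree 1: 6−3−3 = 0 → Ȟ^1 ≅ 0
degree 2: 4−0−3 = 1 → Ȟ^2 ≅ Z/3


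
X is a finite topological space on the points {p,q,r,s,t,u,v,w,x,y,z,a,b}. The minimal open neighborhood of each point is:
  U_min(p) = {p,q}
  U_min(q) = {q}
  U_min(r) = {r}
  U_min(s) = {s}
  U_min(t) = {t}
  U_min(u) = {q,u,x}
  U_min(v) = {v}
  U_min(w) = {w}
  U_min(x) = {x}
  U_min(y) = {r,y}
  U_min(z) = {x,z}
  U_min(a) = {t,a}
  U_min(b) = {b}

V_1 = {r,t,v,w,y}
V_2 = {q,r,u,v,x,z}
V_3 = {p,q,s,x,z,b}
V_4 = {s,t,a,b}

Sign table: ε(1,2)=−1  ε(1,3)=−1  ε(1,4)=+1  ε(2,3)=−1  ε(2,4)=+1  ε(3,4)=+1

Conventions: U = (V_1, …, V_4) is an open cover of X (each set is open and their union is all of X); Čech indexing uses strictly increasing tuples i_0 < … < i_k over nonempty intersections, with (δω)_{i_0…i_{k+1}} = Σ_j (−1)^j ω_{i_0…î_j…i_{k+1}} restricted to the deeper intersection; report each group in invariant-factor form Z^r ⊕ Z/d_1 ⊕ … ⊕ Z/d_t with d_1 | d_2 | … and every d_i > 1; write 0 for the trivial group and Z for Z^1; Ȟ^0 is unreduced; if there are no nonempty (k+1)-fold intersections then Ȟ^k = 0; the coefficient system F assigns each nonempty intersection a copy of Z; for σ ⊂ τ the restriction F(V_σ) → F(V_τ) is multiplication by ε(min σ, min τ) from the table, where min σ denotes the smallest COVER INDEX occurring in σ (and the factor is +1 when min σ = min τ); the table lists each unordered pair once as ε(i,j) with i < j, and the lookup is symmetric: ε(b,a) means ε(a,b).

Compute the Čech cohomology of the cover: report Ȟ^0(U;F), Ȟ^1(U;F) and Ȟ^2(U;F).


Ȟ^0 ≅ Z, Ȟ^1 ≅ Z and Ȟ^2 ≅ 0

nerve of the cover:
  V12={r,v} V14={t} V23={q,x,z} V34={s,b}
C dims 4,4; δ0: rk 3, SNF 1^3
Ȟ^0 = (4 − 3) − 0 = 1, so Ȟ^0 ≅ Z
Ȟ^1 = (4 − 0) − 3 = 1, so Ȟ^1 ≅ Z
Ȟ^2 = (0 − 0) − 0 = 0, so Ȟ^2 ≅ 0


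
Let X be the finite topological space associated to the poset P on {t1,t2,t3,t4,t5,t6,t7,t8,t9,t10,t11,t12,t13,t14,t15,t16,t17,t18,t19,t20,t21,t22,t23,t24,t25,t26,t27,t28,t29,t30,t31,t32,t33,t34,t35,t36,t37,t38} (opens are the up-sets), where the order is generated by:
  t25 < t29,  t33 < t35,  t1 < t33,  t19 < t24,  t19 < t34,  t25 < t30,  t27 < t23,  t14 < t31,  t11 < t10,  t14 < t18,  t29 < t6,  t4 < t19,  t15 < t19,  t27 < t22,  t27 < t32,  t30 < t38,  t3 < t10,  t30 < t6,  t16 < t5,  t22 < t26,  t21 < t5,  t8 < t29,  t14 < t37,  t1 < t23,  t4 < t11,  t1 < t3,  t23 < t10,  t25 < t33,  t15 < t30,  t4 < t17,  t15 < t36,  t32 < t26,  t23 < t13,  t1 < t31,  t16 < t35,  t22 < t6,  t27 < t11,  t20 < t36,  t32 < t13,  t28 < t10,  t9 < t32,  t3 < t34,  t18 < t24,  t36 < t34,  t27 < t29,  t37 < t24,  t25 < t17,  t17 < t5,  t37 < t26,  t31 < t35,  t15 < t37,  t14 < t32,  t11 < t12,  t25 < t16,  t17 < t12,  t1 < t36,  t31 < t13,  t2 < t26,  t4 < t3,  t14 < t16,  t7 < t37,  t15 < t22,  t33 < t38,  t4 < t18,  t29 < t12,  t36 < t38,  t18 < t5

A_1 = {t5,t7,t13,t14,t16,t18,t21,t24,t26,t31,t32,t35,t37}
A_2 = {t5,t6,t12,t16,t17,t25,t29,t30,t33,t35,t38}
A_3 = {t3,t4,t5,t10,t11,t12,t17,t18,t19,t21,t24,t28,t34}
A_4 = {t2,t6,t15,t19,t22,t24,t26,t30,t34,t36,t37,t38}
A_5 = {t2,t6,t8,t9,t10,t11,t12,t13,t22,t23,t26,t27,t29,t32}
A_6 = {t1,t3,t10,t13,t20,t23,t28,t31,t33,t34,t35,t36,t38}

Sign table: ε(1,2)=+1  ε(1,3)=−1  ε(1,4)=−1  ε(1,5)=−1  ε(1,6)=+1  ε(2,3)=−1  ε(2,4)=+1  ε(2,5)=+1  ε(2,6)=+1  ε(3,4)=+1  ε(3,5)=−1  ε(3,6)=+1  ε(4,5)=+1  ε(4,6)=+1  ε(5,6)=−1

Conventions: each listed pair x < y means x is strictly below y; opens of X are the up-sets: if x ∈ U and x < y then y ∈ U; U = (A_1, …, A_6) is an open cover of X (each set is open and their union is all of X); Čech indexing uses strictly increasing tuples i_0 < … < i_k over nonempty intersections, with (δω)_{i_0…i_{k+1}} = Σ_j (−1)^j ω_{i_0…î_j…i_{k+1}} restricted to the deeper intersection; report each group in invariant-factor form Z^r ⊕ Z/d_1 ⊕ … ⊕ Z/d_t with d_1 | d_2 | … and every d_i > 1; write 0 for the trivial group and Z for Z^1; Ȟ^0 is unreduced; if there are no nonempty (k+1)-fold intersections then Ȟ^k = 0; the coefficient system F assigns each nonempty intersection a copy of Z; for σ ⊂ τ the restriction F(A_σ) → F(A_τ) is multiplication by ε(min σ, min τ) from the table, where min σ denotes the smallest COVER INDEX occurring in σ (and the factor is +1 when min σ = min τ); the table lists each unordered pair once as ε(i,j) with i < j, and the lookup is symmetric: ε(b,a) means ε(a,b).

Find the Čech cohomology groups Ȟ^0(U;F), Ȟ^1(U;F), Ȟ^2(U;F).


Ȟ^0 ≅ 0, Ȟ^1 ≅ Z/2 and Ȟ^2 ≅ Z

cover nerve:
  A12={t5,t16,t35} A13={t5,t18,t21,t24} A14={t24,t26,t37} A15={t13,t26,t32} A16={t13,t31,t35} A23={t5,t12,t17} A24={t6,t30,t38} A25={t6,t12,t29} A26={t33,t35,t38} A34={t19,t24,t34} A35={t10,t11,t12} A36={t3,t10,t28,t34} A45={t2,t6,t22,t26} A46={t34,t36,t38} A56={t10,t13,t23}
  A123={t5} A126={t35} A134={t24} A145={t26} A156={t13} A235={t12} A245={t6} A246={t38} A346={t34} A356={t10}
C dims 6,15,10; δ0: rk 6, SNF 1^5·2; δ1: rk 9, SNF 1^9
Ȟ^0: (6−6)−0=0 ⇒ 0
Ȟ^1: (15−9)−6=0 plus torsion [2] ⇒ Z/2
Ȟ^2: (10−0)−9=1 ⇒ Z


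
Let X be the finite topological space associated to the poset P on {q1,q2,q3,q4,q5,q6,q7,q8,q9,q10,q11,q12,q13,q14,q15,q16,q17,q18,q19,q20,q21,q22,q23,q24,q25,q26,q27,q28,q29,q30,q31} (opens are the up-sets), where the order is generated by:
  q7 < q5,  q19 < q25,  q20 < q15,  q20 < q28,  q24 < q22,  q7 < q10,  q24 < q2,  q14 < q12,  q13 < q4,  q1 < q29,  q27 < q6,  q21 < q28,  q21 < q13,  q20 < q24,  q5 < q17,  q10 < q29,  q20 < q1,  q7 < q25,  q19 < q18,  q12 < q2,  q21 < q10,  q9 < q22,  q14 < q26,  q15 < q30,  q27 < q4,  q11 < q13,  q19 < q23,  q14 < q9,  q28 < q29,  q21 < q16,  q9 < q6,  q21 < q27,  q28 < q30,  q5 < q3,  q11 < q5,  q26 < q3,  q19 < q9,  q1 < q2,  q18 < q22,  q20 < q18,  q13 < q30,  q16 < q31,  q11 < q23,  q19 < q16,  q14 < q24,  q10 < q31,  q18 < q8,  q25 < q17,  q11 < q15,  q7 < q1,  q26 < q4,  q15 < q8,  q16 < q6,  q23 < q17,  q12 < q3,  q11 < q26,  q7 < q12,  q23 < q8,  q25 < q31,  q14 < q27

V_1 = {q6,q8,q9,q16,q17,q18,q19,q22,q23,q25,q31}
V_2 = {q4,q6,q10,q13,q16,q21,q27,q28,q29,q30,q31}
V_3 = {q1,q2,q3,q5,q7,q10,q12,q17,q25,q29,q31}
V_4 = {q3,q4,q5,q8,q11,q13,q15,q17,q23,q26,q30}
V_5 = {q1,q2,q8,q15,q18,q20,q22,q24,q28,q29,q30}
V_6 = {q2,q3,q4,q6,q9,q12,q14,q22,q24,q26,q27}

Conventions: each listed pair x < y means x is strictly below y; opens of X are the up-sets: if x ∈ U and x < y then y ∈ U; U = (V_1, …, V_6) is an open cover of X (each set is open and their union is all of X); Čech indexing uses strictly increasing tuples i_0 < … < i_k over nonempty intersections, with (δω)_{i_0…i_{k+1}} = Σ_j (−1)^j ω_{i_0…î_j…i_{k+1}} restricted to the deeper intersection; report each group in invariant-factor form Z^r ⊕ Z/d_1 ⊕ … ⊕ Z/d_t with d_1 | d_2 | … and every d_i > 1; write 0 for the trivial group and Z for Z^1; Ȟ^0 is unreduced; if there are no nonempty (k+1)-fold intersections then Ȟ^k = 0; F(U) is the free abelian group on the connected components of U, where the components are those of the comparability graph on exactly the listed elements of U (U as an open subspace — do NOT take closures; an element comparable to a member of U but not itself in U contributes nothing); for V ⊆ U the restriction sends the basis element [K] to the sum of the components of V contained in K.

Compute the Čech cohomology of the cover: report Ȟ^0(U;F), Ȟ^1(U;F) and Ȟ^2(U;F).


Ȟ^0(U;F) ≅ Z, Ȟ^1(U;F) ≅ 0, Ȟ^2(U;F) ≅ Z/2

nonempty overlaps:
  V12={q6,q16,q31} V13={q17,q25,q31} V14={q8,q17,q23} V15={q8,q18,q22} V16={q6,q9,q22} V23={q10,q29,q31} V24={q4,q13,q30} V25={q28,q29,q30} V26={q4,q6,q27} V34={q3,q5,q17} V35={q1,q2,q29} V36={q2,q3,q12} V45={q8,q15,q30} V46={q3,q4,q26} V56={q2,q22,q24}
  V123={q31} V126={q6} V134={q17} V145={q8} V156={q22} V235={q29} V245={q30} V246={q4} V346={q3} V356={q2}
components per intersection:
  V1: {q6,q8,q9,q16,q17,q18,q19,q22,q23,q25,q31}
  V2: {q4,q6,q10,q13,q16,q21,q27,q28,q29,q30,q31}
  V3: {q1,q2,q3,q5,q7,q10,q12,q17,q25,q29,q31}
  V4: {q3,q4,q5,q8,q11,q13,q15,q17,q23,q26,q30}
  V5: {q1,q2,q8,q15,q18,q20,q22,q24,q28,q29,q30}
  V6: {q2,q3,q4,q6,q9,q12,q14,q22,q24,q26,q27}
  V12: {q6,q16,q31}
  V13: {q17,q25,q31}
  V14: {q8,q17,q23}
  V15: {q8,q18,q22}
  V16: {q6,q9,q22}
  V23: {q10,q29,q31}
  V24: {q4,q13,q30}
  V25: {q28,q29,q30}
  V26: {q4,q6,q27}
  V34: {q3,q5,q17}
  V35: {q1,q2,q29}
  V36: {q2,q3,q12}
  V45: {q8,q15,q30}
  V46: {q3,q4,q26}
  V56: {q2,q22,q24}
  V123: {q31}
  V126: {q6}
  V134: {q17}
  V145: {q8}
  V156: {q22}
  V235: {q29}
  V245: {q30}
  V246: {q4}
  V346: {q3}
  V356: {q2}
C dims 6,15,10; δ0: rk 5, SNF 1^5; δ1: rk 10, SNF 1^9·2
degree 0: 6−5−0 = 1 → Ȟ^0 ≅ Z
degree 1: 15−10−5 = 0 → Ȟ^1 ≅ 0
degree 2: 10−0−10 = 0 plus torsion [2] → Ȟ^2 ≅ Z/2


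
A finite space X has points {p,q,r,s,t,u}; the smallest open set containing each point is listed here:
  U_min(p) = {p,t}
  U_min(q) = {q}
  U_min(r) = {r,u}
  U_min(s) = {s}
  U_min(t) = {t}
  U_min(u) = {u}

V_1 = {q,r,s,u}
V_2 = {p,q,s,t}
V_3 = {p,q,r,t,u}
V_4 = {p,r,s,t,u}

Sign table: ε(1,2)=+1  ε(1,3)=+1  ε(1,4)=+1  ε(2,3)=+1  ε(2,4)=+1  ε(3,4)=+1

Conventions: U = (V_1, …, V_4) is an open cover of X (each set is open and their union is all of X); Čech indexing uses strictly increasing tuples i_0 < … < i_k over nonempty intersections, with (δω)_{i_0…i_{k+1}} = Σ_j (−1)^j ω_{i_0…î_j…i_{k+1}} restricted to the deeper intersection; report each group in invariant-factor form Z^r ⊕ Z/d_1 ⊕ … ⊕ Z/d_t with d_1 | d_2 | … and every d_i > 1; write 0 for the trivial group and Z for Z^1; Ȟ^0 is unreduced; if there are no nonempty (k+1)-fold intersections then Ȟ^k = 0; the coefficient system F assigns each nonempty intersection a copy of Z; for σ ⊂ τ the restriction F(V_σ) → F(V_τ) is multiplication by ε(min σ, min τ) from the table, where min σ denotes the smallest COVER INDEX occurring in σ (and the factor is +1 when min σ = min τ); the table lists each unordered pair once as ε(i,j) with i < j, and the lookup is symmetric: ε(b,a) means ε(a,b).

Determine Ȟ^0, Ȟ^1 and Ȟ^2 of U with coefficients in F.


nonempty intersections:
  V12={q,s} V13={q,r,u} V14={r,s,u} V23={p,q,t} V24={p,s,t} V34={p,r,t,u}
  V123={q} V124={s} V134={r,u} V234={p,t}
C dims 4,6,4; δ0: rk 3, SNF 1^3; δ1: rk 3, SNF 1^3
Ȟ^0: (4−3)−0=1 ⇒ Z
Ȟ^1: (6−3)−3=0 ⇒ 0
Ȟ^2: (4−0)−3=1 ⇒ Z

Ȟ^0 = Z,  Ȟ^1 = 0,  Ȟ^2 = Z


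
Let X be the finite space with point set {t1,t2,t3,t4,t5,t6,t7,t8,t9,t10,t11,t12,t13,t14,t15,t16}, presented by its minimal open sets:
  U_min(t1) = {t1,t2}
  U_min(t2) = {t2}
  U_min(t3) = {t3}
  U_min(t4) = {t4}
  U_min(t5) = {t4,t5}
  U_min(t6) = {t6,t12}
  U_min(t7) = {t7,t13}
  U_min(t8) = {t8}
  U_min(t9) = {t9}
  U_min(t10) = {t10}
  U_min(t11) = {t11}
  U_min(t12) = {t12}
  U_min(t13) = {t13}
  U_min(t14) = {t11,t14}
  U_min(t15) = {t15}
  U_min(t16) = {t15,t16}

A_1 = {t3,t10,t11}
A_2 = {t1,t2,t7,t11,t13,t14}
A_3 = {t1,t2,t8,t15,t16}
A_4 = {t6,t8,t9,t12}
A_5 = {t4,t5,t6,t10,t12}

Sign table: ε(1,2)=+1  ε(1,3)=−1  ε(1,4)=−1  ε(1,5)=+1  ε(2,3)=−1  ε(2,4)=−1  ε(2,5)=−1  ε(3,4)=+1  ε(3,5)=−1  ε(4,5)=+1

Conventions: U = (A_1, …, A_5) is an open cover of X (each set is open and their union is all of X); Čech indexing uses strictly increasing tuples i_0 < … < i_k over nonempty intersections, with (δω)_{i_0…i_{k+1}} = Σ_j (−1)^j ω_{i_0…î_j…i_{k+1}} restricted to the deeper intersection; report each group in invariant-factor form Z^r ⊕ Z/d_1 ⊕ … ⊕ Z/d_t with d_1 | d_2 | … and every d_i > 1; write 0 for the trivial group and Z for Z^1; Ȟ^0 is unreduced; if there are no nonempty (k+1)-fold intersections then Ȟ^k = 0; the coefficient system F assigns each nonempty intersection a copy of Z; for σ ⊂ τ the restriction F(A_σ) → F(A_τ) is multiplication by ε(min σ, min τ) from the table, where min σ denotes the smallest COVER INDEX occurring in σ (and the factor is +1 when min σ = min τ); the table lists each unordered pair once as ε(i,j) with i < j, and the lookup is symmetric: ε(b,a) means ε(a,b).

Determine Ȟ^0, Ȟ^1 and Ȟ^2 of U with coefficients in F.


Ȟ^0 = 0,  Ȟ^1 = Z/2,  Ȟ^2 = 0

nerve simplices:
  A12={t11} A15={t10} A23={t1,t2} A34={t8} A45={t6,t12}
C dims 5,5; δ0: rk 5, SNF 1^4·2
degree 0: 5−5−0 = 0 → Ȟ^0 ≅ 0
degree 1: 5−0−5 = 0 plus torsion [2] → Ȟ^1 ≅ Z/2
degree 2: 0−0−0 = 0 → Ȟ^2 ≅ 0


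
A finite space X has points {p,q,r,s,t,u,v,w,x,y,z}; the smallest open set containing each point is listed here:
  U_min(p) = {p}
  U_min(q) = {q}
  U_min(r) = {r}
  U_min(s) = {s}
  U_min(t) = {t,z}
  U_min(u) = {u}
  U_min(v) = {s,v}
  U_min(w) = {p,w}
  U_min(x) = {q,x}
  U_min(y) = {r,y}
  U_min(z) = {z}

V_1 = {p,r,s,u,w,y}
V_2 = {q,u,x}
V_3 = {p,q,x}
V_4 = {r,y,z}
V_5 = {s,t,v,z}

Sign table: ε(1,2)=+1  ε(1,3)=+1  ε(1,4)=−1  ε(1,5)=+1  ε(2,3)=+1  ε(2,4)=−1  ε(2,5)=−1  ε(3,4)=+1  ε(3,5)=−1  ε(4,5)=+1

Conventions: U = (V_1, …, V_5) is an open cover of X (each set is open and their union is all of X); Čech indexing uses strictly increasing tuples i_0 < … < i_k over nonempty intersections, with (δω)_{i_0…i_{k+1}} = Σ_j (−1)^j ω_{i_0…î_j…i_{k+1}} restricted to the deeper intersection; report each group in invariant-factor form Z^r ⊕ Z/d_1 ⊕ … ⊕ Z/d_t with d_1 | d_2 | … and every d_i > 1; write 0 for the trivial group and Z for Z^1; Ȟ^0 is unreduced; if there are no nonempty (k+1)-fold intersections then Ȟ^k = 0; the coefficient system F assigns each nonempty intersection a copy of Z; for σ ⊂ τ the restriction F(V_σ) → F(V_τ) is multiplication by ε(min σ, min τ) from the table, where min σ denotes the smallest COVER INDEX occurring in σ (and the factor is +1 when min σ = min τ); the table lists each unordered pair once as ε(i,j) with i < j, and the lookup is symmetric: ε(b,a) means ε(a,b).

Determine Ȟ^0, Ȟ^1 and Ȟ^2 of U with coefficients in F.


intersection data:
  V12={u} V13={p} V14={r,y} V15={s} V23={q,x} V45={z}
C dims 5,6; δ0: rk 5, SNF 1^4·2
Ȟ^0 = (5 − 5) − 0 = 0, so Ȟ^0 ≅ 0
Ȟ^1 = (6 − 0) − 5 = 1 plus torsion [2], so Ȟ^1 ≅ Z ⊕ Z/2
Ȟ^2 = (0 − 0) − 0 = 0, so Ȟ^2 ≅ 0

Ȟ^0(U;F) ≅ 0,  Ȟ^1(U;F) ≅ Z ⊕ Z/2,  Ȟ^2(U;F) ≅ 0


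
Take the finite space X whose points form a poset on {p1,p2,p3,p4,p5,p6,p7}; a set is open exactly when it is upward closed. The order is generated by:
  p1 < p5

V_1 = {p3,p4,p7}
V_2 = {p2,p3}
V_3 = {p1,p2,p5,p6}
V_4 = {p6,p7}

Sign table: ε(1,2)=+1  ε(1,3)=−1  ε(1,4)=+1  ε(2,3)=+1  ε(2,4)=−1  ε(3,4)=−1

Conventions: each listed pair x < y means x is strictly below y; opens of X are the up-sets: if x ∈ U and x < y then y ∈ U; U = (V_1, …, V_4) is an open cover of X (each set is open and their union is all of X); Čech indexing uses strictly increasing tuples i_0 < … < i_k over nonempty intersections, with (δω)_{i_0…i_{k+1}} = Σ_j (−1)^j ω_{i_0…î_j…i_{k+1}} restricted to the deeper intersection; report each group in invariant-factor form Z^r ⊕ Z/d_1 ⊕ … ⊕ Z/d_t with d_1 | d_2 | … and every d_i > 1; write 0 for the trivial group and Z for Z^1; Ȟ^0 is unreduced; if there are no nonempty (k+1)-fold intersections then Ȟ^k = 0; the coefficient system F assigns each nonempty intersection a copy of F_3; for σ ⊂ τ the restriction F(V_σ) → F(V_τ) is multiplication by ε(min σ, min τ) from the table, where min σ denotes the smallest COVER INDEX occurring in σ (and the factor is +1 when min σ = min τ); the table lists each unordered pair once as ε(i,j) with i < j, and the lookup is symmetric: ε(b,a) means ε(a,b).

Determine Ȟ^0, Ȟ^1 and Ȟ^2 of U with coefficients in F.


nerve simplices:
  V12={p3} V14={p7} V23={p2} V34={p6}
C dims 4,4; δ0: rk_F3 4
degree 0: 4−4−0 = 0 → Ȟ^0 ≅ 0
degree 1: 4−0−4 = 0 → Ȟ^1 ≅ 0
degree 2: 0−0−0 = 0 → Ȟ^2 ≅ 0

Ȟ^0 = 0, Ȟ^1 = 0, Ȟ^2 = 0


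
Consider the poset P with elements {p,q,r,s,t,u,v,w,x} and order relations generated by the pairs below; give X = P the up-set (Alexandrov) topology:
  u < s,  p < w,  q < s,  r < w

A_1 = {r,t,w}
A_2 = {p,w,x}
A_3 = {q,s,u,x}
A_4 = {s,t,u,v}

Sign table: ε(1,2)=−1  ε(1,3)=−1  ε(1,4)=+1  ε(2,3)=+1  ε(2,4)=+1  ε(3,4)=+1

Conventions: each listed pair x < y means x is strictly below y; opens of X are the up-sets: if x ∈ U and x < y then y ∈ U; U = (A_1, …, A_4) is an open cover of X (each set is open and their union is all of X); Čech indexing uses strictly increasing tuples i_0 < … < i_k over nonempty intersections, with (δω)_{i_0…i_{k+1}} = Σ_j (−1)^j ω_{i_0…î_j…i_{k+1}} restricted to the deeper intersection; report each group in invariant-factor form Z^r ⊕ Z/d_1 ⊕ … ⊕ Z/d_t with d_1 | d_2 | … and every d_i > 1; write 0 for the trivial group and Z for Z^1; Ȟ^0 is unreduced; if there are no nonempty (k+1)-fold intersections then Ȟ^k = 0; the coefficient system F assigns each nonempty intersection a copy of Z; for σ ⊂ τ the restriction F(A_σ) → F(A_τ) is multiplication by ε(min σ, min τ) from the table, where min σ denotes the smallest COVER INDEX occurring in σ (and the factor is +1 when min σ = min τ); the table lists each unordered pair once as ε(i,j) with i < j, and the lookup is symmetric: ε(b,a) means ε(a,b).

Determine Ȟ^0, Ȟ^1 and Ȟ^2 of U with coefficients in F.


Ȟ^0(U;F) ≅ 0, Ȟ^1(U;F) ≅ Z/2, Ȟ^2(U;F) ≅ 0

nerve of the cover:
  A12={w} A14={t} A23={x} A34={s,u}
C dims 4,4; δ0: rk 4, SNF 1^3·2
Ȟ^0 = (4 − 4) − 0 = 0, so Ȟ^0 ≅ 0
Ȟ^1 = (4 − 0) − 4 = 0 plus torsion [2], so Ȟ^1 ≅ Z/2
Ȟ^2 = (0 − 0) − 0 = 0, so Ȟ^2 ≅ 0


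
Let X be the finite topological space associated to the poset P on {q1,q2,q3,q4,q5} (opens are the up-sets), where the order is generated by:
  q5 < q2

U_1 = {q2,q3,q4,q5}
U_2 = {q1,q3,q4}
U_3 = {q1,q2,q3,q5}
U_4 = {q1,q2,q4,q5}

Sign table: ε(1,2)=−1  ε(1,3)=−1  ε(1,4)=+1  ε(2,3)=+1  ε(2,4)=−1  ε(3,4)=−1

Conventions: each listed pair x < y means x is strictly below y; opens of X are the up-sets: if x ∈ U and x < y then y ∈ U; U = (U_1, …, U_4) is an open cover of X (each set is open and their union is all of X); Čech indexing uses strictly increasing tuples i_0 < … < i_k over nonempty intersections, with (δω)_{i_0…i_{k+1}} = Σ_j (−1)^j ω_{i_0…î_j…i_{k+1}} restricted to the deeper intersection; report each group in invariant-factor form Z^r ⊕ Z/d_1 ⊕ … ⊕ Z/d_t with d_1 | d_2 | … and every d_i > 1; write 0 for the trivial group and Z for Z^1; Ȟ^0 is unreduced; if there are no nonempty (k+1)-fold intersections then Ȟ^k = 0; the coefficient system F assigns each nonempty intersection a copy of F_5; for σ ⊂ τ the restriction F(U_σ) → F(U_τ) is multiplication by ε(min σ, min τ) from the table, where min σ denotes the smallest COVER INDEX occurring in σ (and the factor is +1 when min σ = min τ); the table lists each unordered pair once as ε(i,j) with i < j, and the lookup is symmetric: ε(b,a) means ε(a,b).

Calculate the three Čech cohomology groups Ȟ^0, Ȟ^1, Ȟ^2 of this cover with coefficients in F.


nonempty intersections:
  U12={q3,q4} U13={q2,q3,q5} U14={q2,q4,q5} U23={q1,q3} U24={q1,q4} U34={q1,q2,q5}
  U123={q3} U124={q4} U134={q2,q5} U234={q1}
C dims 4,6,4; δ0: rk_F5 3; δ1: rk_F5 3
Ȟ^0: (4−3)−0=1 ⇒ Z/5
Ȟ^1: (6−3)−3=0 ⇒ 0
Ȟ^2: (4−0)−3=1 ⇒ Z/5

Ȟ^0 = Z/5, Ȟ^1 = 0, Ȟ^2 = Z/5


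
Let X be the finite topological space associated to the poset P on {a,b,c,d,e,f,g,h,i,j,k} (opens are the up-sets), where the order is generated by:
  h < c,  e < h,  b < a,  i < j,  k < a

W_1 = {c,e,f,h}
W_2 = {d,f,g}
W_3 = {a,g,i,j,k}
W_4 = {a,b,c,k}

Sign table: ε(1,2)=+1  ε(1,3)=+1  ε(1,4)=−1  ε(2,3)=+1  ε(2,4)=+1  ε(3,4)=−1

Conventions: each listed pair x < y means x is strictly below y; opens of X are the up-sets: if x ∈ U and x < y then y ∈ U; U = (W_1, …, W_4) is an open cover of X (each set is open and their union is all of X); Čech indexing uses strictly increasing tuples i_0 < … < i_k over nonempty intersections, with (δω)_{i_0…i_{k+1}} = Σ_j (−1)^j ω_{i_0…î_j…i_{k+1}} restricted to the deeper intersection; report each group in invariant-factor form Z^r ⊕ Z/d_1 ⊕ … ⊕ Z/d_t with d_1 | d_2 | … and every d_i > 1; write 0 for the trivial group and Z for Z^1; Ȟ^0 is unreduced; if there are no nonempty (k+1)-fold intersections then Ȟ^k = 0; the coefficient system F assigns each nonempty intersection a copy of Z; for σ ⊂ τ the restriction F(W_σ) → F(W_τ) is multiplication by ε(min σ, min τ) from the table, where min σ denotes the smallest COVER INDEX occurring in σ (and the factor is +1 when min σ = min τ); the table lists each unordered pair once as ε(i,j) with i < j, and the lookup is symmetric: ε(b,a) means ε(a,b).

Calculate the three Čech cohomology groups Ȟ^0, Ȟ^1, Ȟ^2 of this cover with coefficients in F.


cover nerve:
  W12={f} W14={c} W23={g} W34={a,k}
C dims 4,4; δ0: rk 3, SNF 1^3
Ȟ^0: (4−3)−0=1 ⇒ Z
Ȟ^1: (4−0)−3=1 ⇒ Z
Ȟ^2: (0−0)−0=0 ⇒ 0

Ȟ^0 = Z, Ȟ^1 = Z and Ȟ^2 = 0


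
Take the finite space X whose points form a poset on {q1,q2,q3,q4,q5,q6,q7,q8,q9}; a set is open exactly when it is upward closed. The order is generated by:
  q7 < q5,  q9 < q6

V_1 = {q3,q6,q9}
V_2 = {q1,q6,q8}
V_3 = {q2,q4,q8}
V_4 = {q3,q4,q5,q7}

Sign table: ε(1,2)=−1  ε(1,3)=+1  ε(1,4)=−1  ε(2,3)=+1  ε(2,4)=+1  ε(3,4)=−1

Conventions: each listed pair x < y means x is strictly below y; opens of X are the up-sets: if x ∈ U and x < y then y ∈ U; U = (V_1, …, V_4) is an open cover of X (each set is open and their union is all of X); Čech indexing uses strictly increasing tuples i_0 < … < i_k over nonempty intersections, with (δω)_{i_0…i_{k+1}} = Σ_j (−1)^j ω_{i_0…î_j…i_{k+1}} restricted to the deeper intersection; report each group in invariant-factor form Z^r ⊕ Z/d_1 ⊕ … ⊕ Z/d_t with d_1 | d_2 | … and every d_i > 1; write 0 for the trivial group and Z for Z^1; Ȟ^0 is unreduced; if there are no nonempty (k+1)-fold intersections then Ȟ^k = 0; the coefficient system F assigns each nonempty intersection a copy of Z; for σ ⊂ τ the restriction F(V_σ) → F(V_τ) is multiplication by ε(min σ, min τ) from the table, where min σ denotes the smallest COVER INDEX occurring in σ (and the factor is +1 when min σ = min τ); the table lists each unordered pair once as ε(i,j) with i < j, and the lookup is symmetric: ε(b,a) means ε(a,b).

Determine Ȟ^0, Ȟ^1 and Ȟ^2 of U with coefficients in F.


Ȟ^0(U;F) ≅ 0, Ȟ^1(U;F) ≅ Z/2, Ȟ^2(U;F) ≅ 0

nonempty overlaps:
  V12={q6} V14={q3} V23={q8} V34={q4}
C dims 4,4; δ0: rk 4, SNF 1^3·2
degree 0: 4−4−0 = 0 → Ȟ^0 ≅ 0
degree 1: 4−0−4 = 0 plus torsion [2] → Ȟ^1 ≅ Z/2
degree 2: 0−0−0 = 0 → Ȟ^2 ≅ 0


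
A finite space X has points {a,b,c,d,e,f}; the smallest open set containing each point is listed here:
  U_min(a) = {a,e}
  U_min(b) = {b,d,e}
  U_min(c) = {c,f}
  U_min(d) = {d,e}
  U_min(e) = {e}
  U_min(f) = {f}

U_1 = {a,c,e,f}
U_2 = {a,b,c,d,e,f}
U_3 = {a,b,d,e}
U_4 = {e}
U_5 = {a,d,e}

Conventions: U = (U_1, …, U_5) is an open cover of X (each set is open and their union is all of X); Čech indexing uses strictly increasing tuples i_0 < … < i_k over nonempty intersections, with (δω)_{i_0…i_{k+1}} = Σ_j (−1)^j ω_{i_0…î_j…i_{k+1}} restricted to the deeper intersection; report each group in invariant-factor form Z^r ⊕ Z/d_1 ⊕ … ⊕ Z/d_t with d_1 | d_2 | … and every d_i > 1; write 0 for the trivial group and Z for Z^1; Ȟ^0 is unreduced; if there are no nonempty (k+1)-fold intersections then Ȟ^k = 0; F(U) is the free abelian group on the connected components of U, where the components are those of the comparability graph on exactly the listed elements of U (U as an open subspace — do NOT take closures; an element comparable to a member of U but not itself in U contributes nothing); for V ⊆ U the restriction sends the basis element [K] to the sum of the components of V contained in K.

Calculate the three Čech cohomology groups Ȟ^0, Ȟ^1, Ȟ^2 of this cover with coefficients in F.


Ȟ^0(U;F) ≅ Z^2,  Ȟ^1(U;F) ≅ 0,  Ȟ^2(U;F) ≅ 0

cover nerve:
  U12={a,c,e,f} U13={a,e} U14={e} U15={a,e} U23={a,b,d,e} U24={e} U25={a,d,e} U34={e} U35={a,d,e} U45={e}
  U123={a,e} U124={e} U125={a,e} U134={e} U135={a,e} U145={e} U234={e} U235={a,d,e} U245={e} U345={e}
  U1234={e} U1235={a,e} U1245={e} U1345={e} U2345={e}
  U12345={e}
components per intersection:
  U1: {a,e} {c,f}
  U2: {a,b,d,e} {c,f}
  U3: {a,b,d,e}
  U4: {e}
  U5: {a,d,e}
  U12: {a,e} {c,f}
  U13: {a,e}
  U14: {e}
  U15: {a,e}
  U23: {a,b,d,e}
  U24: {e}
  U25: {a,d,e}
  U34: {e}
  U35: {a,d,e}
  U45: {e}
  U123: {a,e}
  U124: {e}
  U125: {a,e}
  U134: {e}
  U135: {a,e}
  U145: {e}
  U234: {e}
  U235: {a,d,e}
  U245: {e}
  U345: {e}
  U1234: {e}
  U1235: {a,e}
  U1245: {e}
  U1345: {e}
  U2345: {e}
  U12345: {e}
C dims 7,11,10,5; δ0: rk 5, SNF 1^5; δ1: rk 6, SNF 1^6; δ2: rk 4, SNF 1^4
Ȟ^0: (7−5)−0=2 ⇒ Z^2
Ȟ^1: (11−6)−5=0 ⇒ 0
Ȟ^2: (10−4)−6=0 ⇒ 0


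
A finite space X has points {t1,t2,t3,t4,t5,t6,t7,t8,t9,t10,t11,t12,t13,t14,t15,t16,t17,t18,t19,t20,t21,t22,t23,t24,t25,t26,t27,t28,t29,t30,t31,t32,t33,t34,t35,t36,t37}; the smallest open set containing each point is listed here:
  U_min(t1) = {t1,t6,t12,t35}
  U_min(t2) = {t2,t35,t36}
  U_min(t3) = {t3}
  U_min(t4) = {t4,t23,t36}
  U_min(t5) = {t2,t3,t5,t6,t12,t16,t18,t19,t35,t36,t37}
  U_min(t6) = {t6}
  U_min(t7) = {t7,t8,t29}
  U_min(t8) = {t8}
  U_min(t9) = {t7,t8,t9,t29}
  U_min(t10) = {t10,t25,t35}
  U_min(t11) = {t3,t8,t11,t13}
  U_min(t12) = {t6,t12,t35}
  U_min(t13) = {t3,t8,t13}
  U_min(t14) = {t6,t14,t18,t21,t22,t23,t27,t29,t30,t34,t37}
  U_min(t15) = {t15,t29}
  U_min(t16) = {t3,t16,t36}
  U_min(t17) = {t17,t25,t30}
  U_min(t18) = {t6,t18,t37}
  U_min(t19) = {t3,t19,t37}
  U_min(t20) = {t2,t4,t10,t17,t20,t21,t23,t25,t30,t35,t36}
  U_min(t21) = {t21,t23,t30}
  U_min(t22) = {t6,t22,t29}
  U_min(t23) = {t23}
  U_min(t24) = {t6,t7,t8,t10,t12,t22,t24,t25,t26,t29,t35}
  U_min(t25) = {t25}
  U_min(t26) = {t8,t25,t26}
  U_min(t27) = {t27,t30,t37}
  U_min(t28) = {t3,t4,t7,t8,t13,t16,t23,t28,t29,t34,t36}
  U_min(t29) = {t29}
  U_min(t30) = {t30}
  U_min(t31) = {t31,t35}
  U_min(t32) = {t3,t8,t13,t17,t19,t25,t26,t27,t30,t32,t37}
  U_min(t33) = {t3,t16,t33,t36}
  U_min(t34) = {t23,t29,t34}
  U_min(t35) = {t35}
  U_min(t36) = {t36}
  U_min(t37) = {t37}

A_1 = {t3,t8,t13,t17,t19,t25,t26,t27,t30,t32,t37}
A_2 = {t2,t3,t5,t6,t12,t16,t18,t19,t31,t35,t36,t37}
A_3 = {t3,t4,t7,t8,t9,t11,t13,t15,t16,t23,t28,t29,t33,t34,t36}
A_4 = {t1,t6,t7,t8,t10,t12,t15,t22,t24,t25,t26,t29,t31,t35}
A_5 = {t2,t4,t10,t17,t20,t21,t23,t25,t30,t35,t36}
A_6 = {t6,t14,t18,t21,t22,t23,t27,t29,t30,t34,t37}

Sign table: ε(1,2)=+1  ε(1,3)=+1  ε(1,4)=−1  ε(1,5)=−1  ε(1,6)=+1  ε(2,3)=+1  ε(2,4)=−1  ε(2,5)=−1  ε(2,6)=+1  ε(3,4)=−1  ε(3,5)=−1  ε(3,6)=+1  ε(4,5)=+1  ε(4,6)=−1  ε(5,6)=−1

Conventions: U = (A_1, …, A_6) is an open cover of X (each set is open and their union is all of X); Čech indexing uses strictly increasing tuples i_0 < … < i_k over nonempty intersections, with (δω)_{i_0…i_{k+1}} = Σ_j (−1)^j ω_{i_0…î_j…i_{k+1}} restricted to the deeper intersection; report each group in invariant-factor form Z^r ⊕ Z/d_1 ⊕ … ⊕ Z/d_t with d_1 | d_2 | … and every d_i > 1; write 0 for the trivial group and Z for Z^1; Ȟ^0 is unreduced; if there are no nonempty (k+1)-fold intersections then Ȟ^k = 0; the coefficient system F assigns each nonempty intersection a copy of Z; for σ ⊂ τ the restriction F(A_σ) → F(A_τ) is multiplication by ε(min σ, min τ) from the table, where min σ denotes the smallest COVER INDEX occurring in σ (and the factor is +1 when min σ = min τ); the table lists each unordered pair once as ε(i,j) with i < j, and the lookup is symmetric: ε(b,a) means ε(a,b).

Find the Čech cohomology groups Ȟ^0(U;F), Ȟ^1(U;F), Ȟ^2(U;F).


Ȟ^0(U;F) ≅ Z, Ȟ^1(U;F) ≅ 0 and Ȟ^2(U;F) ≅ Z/2

cover nerve:
  A12={t3,t19,t37} A13={t3,t8,t13} A14={t8,t25,t26} A15={t17,t25,t30} A16={t27,t30,t37} A23={t3,t16,t36} A24={t6,t12,t31,t35} A25={t2,t35,t36} A26={t6,t18,t37} A34={t7,t8,t15,t29} A35={t4,t23,t36} A36={t23,t29,t34} A45={t10,t25,t35} A46={t6,t22,t29} A56={t21,t23,t30}
  A123={t3} A126={t37} A134={t8} A145={t25} A156={t30} A235={t36} A245={t35} A246={t6} A346={t29} A356={t23}
C dims 6,15,10; δ0: rk 5, SNF 1^5; δ1: rk 10, SNF 1^9·2
Ȟ^0: (6−5)−0=1 ⇒ Z
Ȟ^1: (15−10)−5=0 ⇒ 0
Ȟ^2: (10−0)−10=0 plus torsion [2] ⇒ Z/2
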